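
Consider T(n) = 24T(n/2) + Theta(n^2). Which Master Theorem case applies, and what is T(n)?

Master Theorem for T(n) = 24T(n/2) + O(n^2):

a = 24, b = 2, c = 2
log_b(a) = log_2(24) = 4.5850

Case 1: c = 2 < log_2(24) = 4.5850
T(n) = O(n^(log_2 24))

For T(n) = 24T(n/2) + O(n^2): log_2(24) = 4.5850. This is Case 1 of the Master Theorem (c < log_b(a), work dominated by leaves), giving O(n^(log_2 24)).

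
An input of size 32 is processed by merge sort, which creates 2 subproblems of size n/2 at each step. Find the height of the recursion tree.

For divide and conquer with division factor 2:

Problem sizes at each level:
Level 0: 32
Level 1: 16
Level 2: 8
Level 3: 4
Level 4: 2
Level 5: 1

The root is level 0 and the size-1 base case is level 5 (the tree spans levels 0 through 5, i.e. 6 levels counting the root), so the depth is the number of divisions: log_2(32) = 5

The recursion tree depth is log_2(32) = 5. At each level, the problem size is divided by 2, so it takes 5 divisions to reduce to a base case of size 1. The algorithm makes 2 recursive calls at each level.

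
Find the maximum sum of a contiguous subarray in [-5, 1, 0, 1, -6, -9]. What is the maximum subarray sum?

Using Kadane's algorithm on [-5, 1, 0, 1, -6, -9]:

Scanning through the array:
Position 1 (value 1): max_ending_here = 1, max_so_far = 1
Position 2 (value 0): max_ending_here = 1, max_so_far = 1
Position 3 (value 1): max_ending_here = 2, max_so_far = 2
Position 4 (value -6): max_ending_here = -4, max_so_far = 2
Position 5 (value -9): max_ending_here = -9, max_so_far = 2

Maximum subarray: [1, 0, 1]
Maximum sum: 2

The maximum subarray is [1, 0, 1] with sum 2. This subarray runs from index 1 to index 3.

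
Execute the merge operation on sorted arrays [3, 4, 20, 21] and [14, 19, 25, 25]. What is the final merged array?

Merging process:

Compare 3 vs 14: take 3 from left. Merged: [3]
Compare 4 vs 14: take 4 from left. Merged: [3, 4]
Compare 20 vs 14: take 14 from right. Merged: [3, 4, 14]
Compare 20 vs 19: take 19 from right. Merged: [3, 4, 14, 19]
Compare 20 vs 25: take 20 from left. Merged: [3, 4, 14, 19, 20]
Compare 21 vs 25: take 21 from left. Merged: [3, 4, 14, 19, 20, 21]
Append remaining from right: [25, 25]. Merged: [3, 4, 14, 19, 20, 21, 25, 25]

Final merged array: [3, 4, 14, 19, 20, 21, 25, 25]
Total comparisons: 6

The merged array is [3, 4, 14, 19, 20, 21, 25, 25], requiring 6 comparisons. The merge step runs in O(n) time where n is the total number of elements.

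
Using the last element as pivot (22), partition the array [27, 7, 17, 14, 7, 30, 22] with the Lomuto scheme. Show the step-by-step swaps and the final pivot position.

Lomuto partition with pivot = 22:

Initial array: [27, 7, 17, 14, 7, 30, 22]

arr[0]=27 > 22: no swap
arr[1]=7 <= 22: swap with position 0, array becomes [7, 27, 17, 14, 7, 30, 22]
arr[2]=17 <= 22: swap with position 1, array becomes [7, 17, 27, 14, 7, 30, 22]
arr[3]=14 <= 22: swap with position 2, array becomes [7, 17, 14, 27, 7, 30, 22]
arr[4]=7 <= 22: swap with position 3, array becomes [7, 17, 14, 7, 27, 30, 22]
arr[5]=30 > 22: no swap

Place pivot at position 4: [7, 17, 14, 7, 22, 30, 27]
Pivot position: 4

After partitioning with pivot 22, the array becomes [7, 17, 14, 7, 22, 30, 27]. The pivot is placed at index 4. All elements to the left of the pivot are <= 22, and all elements to the right are > 22.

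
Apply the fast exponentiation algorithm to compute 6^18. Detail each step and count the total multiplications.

Computing 6^18 by squaring (build up from 6^1; each line after the first costs one multiplication):

6^1 = 6
6^2 = (6^1)^2 = 6^2 = 36
6^4 = (6^2)^2 = 36^2 = 1296
6^8 = (6^4)^2 = 1296^2 = 1679616
6^9 = 6 * 6^8 = 6 * 1679616 = 10077696
6^18 = (6^9)^2 = 10077696^2 = 101559956668416

Result: 101559956668416
Multiplications needed: 5 (5 lines after 6^1)

6^18 = 101559956668416. Using exponentiation by squaring, this requires 5 multiplications. The key idea: if the exponent is even, square the half-power; if odd, multiply by the base once.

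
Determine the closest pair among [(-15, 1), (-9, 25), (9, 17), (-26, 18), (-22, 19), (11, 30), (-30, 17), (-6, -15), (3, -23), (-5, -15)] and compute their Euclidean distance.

Computing all pairwise distances among 10 points:

d((-15, 1), (-9, 25)) = 24.7386
d((-15, 1), (9, 17)) = 28.8444
d((-15, 1), (-26, 18)) = 20.2485
d((-15, 1), (-22, 19)) = 19.3132
d((-15, 1), (11, 30)) = 38.9487
d((-15, 1), (-30, 17)) = 21.9317
d((-15, 1), (-6, -15)) = 18.3576
d((-15, 1), (3, -23)) = 30.0
d((-15, 1), (-5, -15)) = 18.868
d((-9, 25), (9, 17)) = 19.6977
d((-9, 25), (-26, 18)) = 18.3848
d((-9, 25), (-22, 19)) = 14.3178
d((-9, 25), (11, 30)) = 20.6155
d((-9, 25), (-30, 17)) = 22.4722
d((-9, 25), (-6, -15)) = 40.1123
d((-9, 25), (3, -23)) = 49.4773
d((-9, 25), (-5, -15)) = 40.1995
d((9, 17), (-26, 18)) = 35.0143
d((9, 17), (-22, 19)) = 31.0644
d((9, 17), (11, 30)) = 13.1529
d((9, 17), (-30, 17)) = 39.0
d((9, 17), (-6, -15)) = 35.3412
d((9, 17), (3, -23)) = 40.4475
d((9, 17), (-5, -15)) = 34.9285
d((-26, 18), (-22, 19)) = 4.1231
d((-26, 18), (11, 30)) = 38.8973
d((-26, 18), (-30, 17)) = 4.1231
d((-26, 18), (-6, -15)) = 38.5876
d((-26, 18), (3, -23)) = 50.2195
d((-26, 18), (-5, -15)) = 39.1152
d((-22, 19), (11, 30)) = 34.7851
d((-22, 19), (-30, 17)) = 8.2462
d((-22, 19), (-6, -15)) = 37.5766
d((-22, 19), (3, -23)) = 48.8774
d((-22, 19), (-5, -15)) = 38.0132
d((11, 30), (-30, 17)) = 43.0116
d((11, 30), (-6, -15)) = 48.1041
d((11, 30), (3, -23)) = 53.6004
d((11, 30), (-5, -15)) = 47.7598
d((-30, 17), (-6, -15)) = 40.0
d((-30, 17), (3, -23)) = 51.8556
d((-30, 17), (-5, -15)) = 40.6079
d((-6, -15), (3, -23)) = 12.0416
d((-6, -15), (-5, -15)) = 1.0 <-- minimum
d((3, -23), (-5, -15)) = 11.3137

Closest pair: (-6, -15) and (-5, -15) with distance 1.0

The closest pair is (-6, -15) and (-5, -15) with Euclidean distance 1.0. For 10 points, brute-force pairwise comparison is shown above. For large n, the divide-and-conquer algorithm (sort by x, recurse on halves, check the dividing strip) achieves O(n log n).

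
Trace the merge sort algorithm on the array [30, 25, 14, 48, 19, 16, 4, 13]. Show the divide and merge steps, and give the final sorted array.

Merge sort trace:

Split: [30, 25, 14, 48, 19, 16, 4, 13] -> [30, 25, 14, 48] and [19, 16, 4, 13]
  Split: [30, 25, 14, 48] -> [30, 25] and [14, 48]
    Split: [30, 25] -> [30] and [25]
    Merge: [30] + [25] -> [25, 30]
    Split: [14, 48] -> [14] and [48]
    Merge: [14] + [48] -> [14, 48]
  Merge: [25, 30] + [14, 48] -> [14, 25, 30, 48]
  Split: [19, 16, 4, 13] -> [19, 16] and [4, 13]
    Split: [19, 16] -> [19] and [16]
    Merge: [19] + [16] -> [16, 19]
    Split: [4, 13] -> [4] and [13]
    Merge: [4] + [13] -> [4, 13]
  Merge: [16, 19] + [4, 13] -> [4, 13, 16, 19]
Merge: [14, 25, 30, 48] + [4, 13, 16, 19] -> [4, 13, 14, 16, 19, 25, 30, 48]

Final sorted array: [4, 13, 14, 16, 19, 25, 30, 48]

The merge sort proceeds by recursively splitting the array and merging sorted halves.
After all merges, the sorted array is [4, 13, 14, 16, 19, 25, 30, 48].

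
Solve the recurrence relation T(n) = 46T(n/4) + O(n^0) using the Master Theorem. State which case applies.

Master Theorem for T(n) = 46T(n/4) + O(n^0):

a = 46, b = 4, c = 0
log_b(a) = log_4(46) = 2.7618

Case 1: c = 0 < log_4(46) = 2.7618
T(n) = O(n^(log_4 46))

For T(n) = 46T(n/4) + O(n^0): log_4(46) = 2.7618. This is Case 1 of the Master Theorem (c < log_b(a), work dominated by leaves), giving O(n^(log_4 46)).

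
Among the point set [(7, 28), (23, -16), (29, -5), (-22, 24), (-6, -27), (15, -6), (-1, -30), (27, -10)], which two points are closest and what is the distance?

Computing all pairwise distances among 8 points:

d((7, 28), (23, -16)) = 46.8188
d((7, 28), (29, -5)) = 39.6611
d((7, 28), (-22, 24)) = 29.2746
d((7, 28), (-6, -27)) = 56.5155
d((7, 28), (15, -6)) = 34.9285
d((7, 28), (-1, -30)) = 58.5491
d((7, 28), (27, -10)) = 42.9418
d((23, -16), (29, -5)) = 12.53
d((23, -16), (-22, 24)) = 60.208
d((23, -16), (-6, -27)) = 31.0161
d((23, -16), (15, -6)) = 12.8062
d((23, -16), (-1, -30)) = 27.7849
d((23, -16), (27, -10)) = 7.2111
d((29, -5), (-22, 24)) = 58.6686
d((29, -5), (-6, -27)) = 41.3401
d((29, -5), (15, -6)) = 14.0357
d((29, -5), (-1, -30)) = 39.0512
d((29, -5), (27, -10)) = 5.3852 <-- minimum
d((-22, 24), (-6, -27)) = 53.4509
d((-22, 24), (15, -6)) = 47.634
d((-22, 24), (-1, -30)) = 57.9396
d((-22, 24), (27, -10)) = 59.6406
d((-6, -27), (15, -6)) = 29.6985
d((-6, -27), (-1, -30)) = 5.831
d((-6, -27), (27, -10)) = 37.1214
d((15, -6), (-1, -30)) = 28.8444
d((15, -6), (27, -10)) = 12.6491
d((-1, -30), (27, -10)) = 34.4093

Closest pair: (29, -5) and (27, -10) with distance 5.3852

The closest pair is (29, -5) and (27, -10) with Euclidean distance 5.3852. For 8 points, brute-force pairwise comparison is shown above. For large n, the divide-and-conquer algorithm (sort by x, recurse on halves, check the dividing strip) achieves O(n log n).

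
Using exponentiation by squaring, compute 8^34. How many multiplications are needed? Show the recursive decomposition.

Computing 8^34 by squaring (build up from 8^1; each line after the first costs one multiplication):

8^1 = 8
8^2 = (8^1)^2 = 8^2 = 64
8^4 = (8^2)^2 = 64^2 = 4096
8^8 = (8^4)^2 = 4096^2 = 16777216
8^16 = (8^8)^2 = 16777216^2 = 281474976710656
8^17 = 8 * 8^16 = 8 * 281474976710656 = 2251799813685248
8^34 = (8^17)^2 = 2251799813685248^2 = 5070602400912917605986812821504

Result: 5070602400912917605986812821504
Multiplications needed: 6 (6 lines after 8^1)

8^34 = 5070602400912917605986812821504. Using exponentiation by squaring, this requires 6 multiplications. The key idea: if the exponent is even, square the half-power; if odd, multiply by the base once.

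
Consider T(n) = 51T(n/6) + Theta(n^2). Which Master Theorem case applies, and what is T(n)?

Master Theorem for T(n) = 51T(n/6) + O(n^2):

a = 51, b = 6, c = 2
log_b(a) = log_6(51) = 2.1944

Case 1: c = 2 < log_6(51) = 2.1944
T(n) = O(n^(log_6 51))

For T(n) = 51T(n/6) + O(n^2): log_6(51) = 2.1944. This is Case 1 of the Master Theorem (c < log_b(a), work dominated by leaves), giving O(n^(log_6 51)).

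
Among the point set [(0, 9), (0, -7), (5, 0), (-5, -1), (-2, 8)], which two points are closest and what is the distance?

Computing all pairwise distances among 5 points:

d((0, 9), (0, -7)) = 16.0
d((0, 9), (5, 0)) = 10.2956
d((0, 9), (-5, -1)) = 11.1803
d((0, 9), (-2, 8)) = 2.2361 <-- minimum
d((0, -7), (5, 0)) = 8.6023
d((0, -7), (-5, -1)) = 7.8102
d((0, -7), (-2, 8)) = 15.1327
d((5, 0), (-5, -1)) = 10.0499
d((5, 0), (-2, 8)) = 10.6301
d((-5, -1), (-2, 8)) = 9.4868

Closest pair: (0, 9) and (-2, 8) with distance 2.2361

The closest pair is (0, 9) and (-2, 8) with Euclidean distance 2.2361. For 5 points, brute-force pairwise comparison is shown above. For large n, the divide-and-conquer algorithm (sort by x, recurse on halves, check the dividing strip) achieves O(n log n).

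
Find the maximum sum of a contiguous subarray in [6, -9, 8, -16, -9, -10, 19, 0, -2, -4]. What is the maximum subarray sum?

Using Kadane's algorithm on [6, -9, 8, -16, -9, -10, 19, 0, -2, -4]:

Scanning through the array:
Position 1 (value -9): max_ending_here = -3, max_so_far = 6
Position 2 (value 8): max_ending_here = 8, max_so_far = 8
Position 3 (value -16): max_ending_here = -8, max_so_far = 8
Position 4 (value -9): max_ending_here = -9, max_so_far = 8
Position 5 (value -10): max_ending_here = -10, max_so_far = 8
Position 6 (value 19): max_ending_here = 19, max_so_far = 19
Position 7 (value 0): max_ending_here = 19, max_so_far = 19
Position 8 (value -2): max_ending_here = 17, max_so_far = 19
Position 9 (value -4): max_ending_here = 13, max_so_far = 19

Maximum subarray: [19]
Maximum sum: 19

The maximum subarray is [19] with sum 19. This subarray runs from index 6 to index 6.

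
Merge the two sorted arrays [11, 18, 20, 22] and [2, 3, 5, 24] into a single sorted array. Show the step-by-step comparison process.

Merging process:

Compare 11 vs 2: take 2 from right. Merged: [2]
Compare 11 vs 3: take 3 from right. Merged: [2, 3]
Compare 11 vs 5: take 5 from right. Merged: [2, 3, 5]
Compare 11 vs 24: take 11 from left. Merged: [2, 3, 5, 11]
Compare 18 vs 24: take 18 from left. Merged: [2, 3, 5, 11, 18]
Compare 20 vs 24: take 20 from left. Merged: [2, 3, 5, 11, 18, 20]
Compare 22 vs 24: take 22 from left. Merged: [2, 3, 5, 11, 18, 20, 22]
Append remaining from right: [24]. Merged: [2, 3, 5, 11, 18, 20, 22, 24]

Final merged array: [2, 3, 5, 11, 18, 20, 22, 24]
Total comparisons: 7

The merged array is [2, 3, 5, 11, 18, 20, 22, 24], requiring 7 comparisons. The merge step runs in O(n) time where n is the total number of elements.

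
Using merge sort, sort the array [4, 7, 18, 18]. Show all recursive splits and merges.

Merge sort trace:

Split: [4, 7, 18, 18] -> [4, 7] and [18, 18]
  Split: [4, 7] -> [4] and [7]
  Merge: [4] + [7] -> [4, 7]
  Split: [18, 18] -> [18] and [18]
  Merge: [18] + [18] -> [18, 18]
Merge: [4, 7] + [18, 18] -> [4, 7, 18, 18]

Final sorted array: [4, 7, 18, 18]

The merge sort proceeds by recursively splitting the array and merging sorted halves.
After all merges, the sorted array is [4, 7, 18, 18].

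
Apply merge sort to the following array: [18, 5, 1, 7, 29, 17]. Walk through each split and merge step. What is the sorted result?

Merge sort trace:

Split: [18, 5, 1, 7, 29, 17] -> [18, 5, 1] and [7, 29, 17]
  Split: [18, 5, 1] -> [18] and [5, 1]
    Split: [5, 1] -> [5] and [1]
    Merge: [5] + [1] -> [1, 5]
  Merge: [18] + [1, 5] -> [1, 5, 18]
  Split: [7, 29, 17] -> [7] and [29, 17]
    Split: [29, 17] -> [29] and [17]
    Merge: [29] + [17] -> [17, 29]
  Merge: [7] + [17, 29] -> [7, 17, 29]
Merge: [1, 5, 18] + [7, 17, 29] -> [1, 5, 7, 17, 18, 29]

Final sorted array: [1, 5, 7, 17, 18, 29]

The merge sort proceeds by recursively splitting the array and merging sorted halves.
After all merges, the sorted array is [1, 5, 7, 17, 18, 29].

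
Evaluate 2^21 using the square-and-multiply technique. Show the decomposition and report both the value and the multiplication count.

Computing 2^21 by squaring (build up from 2^1; each line after the first costs one multiplication):

2^1 = 2
2^2 = (2^1)^2 = 2^2 = 4
2^4 = (2^2)^2 = 4^2 = 16
2^5 = 2 * 2^4 = 2 * 16 = 32
2^10 = (2^5)^2 = 32^2 = 1024
2^20 = (2^10)^2 = 1024^2 = 1048576
2^21 = 2 * 2^20 = 2 * 1048576 = 2097152

Result: 2097152
Multiplications needed: 6 (6 lines after 2^1)

2^21 = 2097152. Using exponentiation by squaring, this requires 6 multiplications. The key idea: if the exponent is even, square the half-power; if odd, multiply by the base once.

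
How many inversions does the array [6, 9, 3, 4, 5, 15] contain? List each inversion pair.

Finding inversions in [6, 9, 3, 4, 5, 15]:

(0, 2): arr[0]=6 > arr[2]=3
(0, 3): arr[0]=6 > arr[3]=4
(0, 4): arr[0]=6 > arr[4]=5
(1, 2): arr[1]=9 > arr[2]=3
(1, 3): arr[1]=9 > arr[3]=4
(1, 4): arr[1]=9 > arr[4]=5

Total inversions: 6

The array has 6 inversion(s): (0,2), (0,3), (0,4), (1,2), (1,3), (1,4). Each pair (i,j) satisfies i < j and arr[i] > arr[j].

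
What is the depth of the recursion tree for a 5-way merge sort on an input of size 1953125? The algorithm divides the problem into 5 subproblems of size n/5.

For divide and conquer with division factor 5:

Problem sizes at each level:
Level 0: 1953125
Level 1: 390625
Level 2: 78125
Level 3: 15625
Level 4: 3125
Level 5: 625
Level 6: 125
Level 7: 25
Level 8: 5
Level 9: 1

The root is level 0 and the size-1 base case is level 9 (the tree spans levels 0 through 9, i.e. 10 levels counting the root), so the depth is the number of divisions: log_5(1953125) = 9

The recursion tree depth is log_5(1953125) = 9. At each level, the problem size is divided by 5, so it takes 9 divisions to reduce to a base case of size 1. The algorithm makes 5 recursive calls at each level.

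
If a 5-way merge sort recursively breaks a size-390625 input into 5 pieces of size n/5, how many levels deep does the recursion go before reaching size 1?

For divide and conquer with division factor 5:

Problem sizes at each level:
Level 0: 390625
Level 1: 78125
Level 2: 15625
Level 3: 3125
Level 4: 625
Level 5: 125
Level 6: 25
Level 7: 5
Level 8: 1

The root is level 0 and the size-1 base case is level 8 (the tree spans levels 0 through 8, i.e. 9 levels counting the root), so the depth is the number of divisions: log_5(390625) = 8

The recursion tree depth is log_5(390625) = 8. At each level, the problem size is divided by 5, so it takes 8 divisions to reduce to a base case of size 1. The algorithm makes 5 recursive calls at each level.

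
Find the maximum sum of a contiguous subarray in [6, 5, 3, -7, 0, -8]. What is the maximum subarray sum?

Using Kadane's algorithm on [6, 5, 3, -7, 0, -8]:

Scanning through the array:
Position 1 (value 5): max_ending_here = 11, max_so_far = 11
Position 2 (value 3): max_ending_here = 14, max_so_far = 14
Position 3 (value -7): max_ending_here = 7, max_so_far = 14
Position 4 (value 0): max_ending_here = 7, max_so_far = 14
Position 5 (value -8): max_ending_here = -1, max_so_far = 14

Maximum subarray: [6, 5, 3]
Maximum sum: 14

The maximum subarray is [6, 5, 3] with sum 14. This subarray runs from index 0 to index 2.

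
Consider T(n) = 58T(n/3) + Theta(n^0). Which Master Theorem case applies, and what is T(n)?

Master Theorem for T(n) = 58T(n/3) + O(n^0):

a = 58, b = 3, c = 0
log_b(a) = log_3(58) = 3.6960

Case 1: c = 0 < log_3(58) = 3.6960
T(n) = O(n^(log_3 58))

For T(n) = 58T(n/3) + O(n^0): log_3(58) = 3.6960. This is Case 1 of the Master Theorem (c < log_b(a), work dominated by leaves), giving O(n^(log_3 58)).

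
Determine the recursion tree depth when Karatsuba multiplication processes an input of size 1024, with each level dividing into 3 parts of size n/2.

For divide and conquer with division factor 2:

Problem sizes at each level:
Level 0: 1024
Level 1: 512
Level 2: 256
Level 3: 128
Level 4: 64
Level 5: 32
Level 6: 16
Level 7: 8
Level 8: 4
Level 9: 2
Level 10: 1

The root is level 0 and the size-1 base case is level 10 (the tree spans levels 0 through 10, i.e. 11 levels counting the root), so the depth is the number of divisions: log_2(1024) = 10

The recursion tree depth is log_2(1024) = 10. At each level, the problem size is divided by 2, so it takes 10 divisions to reduce to a base case of size 1. The algorithm makes 3 recursive calls at each level.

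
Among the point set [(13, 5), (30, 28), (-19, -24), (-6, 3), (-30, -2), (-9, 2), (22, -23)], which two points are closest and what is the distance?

Computing all pairwise distances among 7 points:

d((13, 5), (30, 28)) = 28.6007
d((13, 5), (-19, -24)) = 43.1856
d((13, 5), (-6, 3)) = 19.105
d((13, 5), (-30, -2)) = 43.566
d((13, 5), (-9, 2)) = 22.2036
d((13, 5), (22, -23)) = 29.4109
d((30, 28), (-19, -24)) = 71.4493
d((30, 28), (-6, 3)) = 43.8292
d((30, 28), (-30, -2)) = 67.082
d((30, 28), (-9, 2)) = 46.8722
d((30, 28), (22, -23)) = 51.6236
d((-19, -24), (-6, 3)) = 29.9666
d((-19, -24), (-30, -2)) = 24.5967
d((-19, -24), (-9, 2)) = 27.8568
d((-19, -24), (22, -23)) = 41.0122
d((-6, 3), (-30, -2)) = 24.5153
d((-6, 3), (-9, 2)) = 3.1623 <-- minimum
d((-6, 3), (22, -23)) = 38.2099
d((-30, -2), (-9, 2)) = 21.3776
d((-30, -2), (22, -23)) = 56.0803
d((-9, 2), (22, -23)) = 39.8246

Closest pair: (-6, 3) and (-9, 2) with distance 3.1623

The closest pair is (-6, 3) and (-9, 2) with Euclidean distance 3.1623. For 7 points, brute-force pairwise comparison is shown above. For large n, the divide-and-conquer algorithm (sort by x, recurse on halves, check the dividing strip) achieves O(n log n).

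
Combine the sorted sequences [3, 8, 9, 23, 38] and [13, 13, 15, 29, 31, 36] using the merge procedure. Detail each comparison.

Merging process:

Compare 3 vs 13: take 3 from left. Merged: [3]
Compare 8 vs 13: take 8 from left. Merged: [3, 8]
Compare 9 vs 13: take 9 from left. Merged: [3, 8, 9]
Compare 23 vs 13: take 13 from right. Merged: [3, 8, 9, 13]
Compare 23 vs 13: take 13 from right. Merged: [3, 8, 9, 13, 13]
Compare 23 vs 15: take 15 from right. Merged: [3, 8, 9, 13, 13, 15]
Compare 23 vs 29: take 23 from left. Merged: [3, 8, 9, 13, 13, 15, 23]
Compare 38 vs 29: take 29 from right. Merged: [3, 8, 9, 13, 13, 15, 23, 29]
Compare 38 vs 31: take 31 from right. Merged: [3, 8, 9, 13, 13, 15, 23, 29, 31]
Compare 38 vs 36: take 36 from right. Merged: [3, 8, 9, 13, 13, 15, 23, 29, 31, 36]
Append remaining from left: [38]. Merged: [3, 8, 9, 13, 13, 15, 23, 29, 31, 36, 38]

Final merged array: [3, 8, 9, 13, 13, 15, 23, 29, 31, 36, 38]
Total comparisons: 10

The merged array is [3, 8, 9, 13, 13, 15, 23, 29, 31, 36, 38], requiring 10 comparisons. The merge step runs in O(n) time where n is the total number of elements.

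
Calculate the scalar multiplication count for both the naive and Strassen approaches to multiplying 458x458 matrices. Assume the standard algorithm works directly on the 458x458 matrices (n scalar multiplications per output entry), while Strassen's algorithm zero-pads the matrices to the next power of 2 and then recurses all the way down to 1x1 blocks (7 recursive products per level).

Matrix multiplication for 458x458 matrices:

Strassen's algorithm requires power-of-2 dimensions. Pad 458x458 to 512x512 (next power of 2).

Standard algorithm: 458^3 = 96071912 multiplications
Strassen's algorithm: 7^(log2(512)) = 7^9 = 40353607 multiplications
Savings: 96071912 - 40353607 = 55718305 multiplications

Standard: 96071912 multiplications (458^3). Strassen: 40353607 multiplications (7^9, after padding to 512x512). Strassen reduces 8 recursive multiplications to 7 at each level.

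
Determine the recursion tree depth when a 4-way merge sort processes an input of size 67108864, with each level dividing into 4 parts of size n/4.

For divide and conquer with division factor 4:

Problem sizes at each level:
Level 0: 67108864
Level 1: 16777216
Level 2: 4194304
Level 3: 1048576
Level 4: 262144
Level 5: 65536
Level 6: 16384
Level 7: 4096
Level 8: 1024
Level 9: 256
Level 10: 64
Level 11: 16
Level 12: 4
Level 13: 1

The root is level 0 and the size-1 base case is level 13 (the tree spans levels 0 through 13, i.e. 14 levels counting the root), so the depth is the number of divisions: log_4(67108864) = 13

The recursion tree depth is log_4(67108864) = 13. At each level, the problem size is divided by 4, so it takes 13 divisions to reduce to a base case of size 1. The algorithm makes 4 recursive calls at each level.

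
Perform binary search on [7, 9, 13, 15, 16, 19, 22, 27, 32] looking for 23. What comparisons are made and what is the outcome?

Binary search for 23 in [7, 9, 13, 15, 16, 19, 22, 27, 32]:

lo=0, hi=8, mid=4, arr[mid]=16 -> 16 < 23, search right half
lo=5, hi=8, mid=6, arr[mid]=22 -> 22 < 23, search right half
lo=7, hi=8, mid=7, arr[mid]=27 -> 27 > 23, search left half
lo=7 > hi=6, target 23 not found

Binary search determines that 23 is not in the array after 3 comparisons. The search space was exhausted without finding the target.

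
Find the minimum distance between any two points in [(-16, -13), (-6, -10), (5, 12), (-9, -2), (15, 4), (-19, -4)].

Computing all pairwise distances among 6 points:

d((-16, -13), (-6, -10)) = 10.4403
d((-16, -13), (5, 12)) = 32.6497
d((-16, -13), (-9, -2)) = 13.0384
d((-16, -13), (15, 4)) = 35.3553
d((-16, -13), (-19, -4)) = 9.4868
d((-6, -10), (5, 12)) = 24.5967
d((-6, -10), (-9, -2)) = 8.544 <-- minimum
d((-6, -10), (15, 4)) = 25.2389
d((-6, -10), (-19, -4)) = 14.3178
d((5, 12), (-9, -2)) = 19.799
d((5, 12), (15, 4)) = 12.8062
d((5, 12), (-19, -4)) = 28.8444
d((-9, -2), (15, 4)) = 24.7386
d((-9, -2), (-19, -4)) = 10.198
d((15, 4), (-19, -4)) = 34.9285

Closest pair: (-6, -10) and (-9, -2) with distance 8.544

The closest pair is (-6, -10) and (-9, -2) with Euclidean distance 8.544. For 6 points, brute-force pairwise comparison is shown above. For large n, the divide-and-conquer algorithm (sort by x, recurse on halves, check the dividing strip) achieves O(n log n).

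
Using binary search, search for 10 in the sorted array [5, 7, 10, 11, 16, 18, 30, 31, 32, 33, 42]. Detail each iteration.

Binary search for 10 in [5, 7, 10, 11, 16, 18, 30, 31, 32, 33, 42]:

lo=0, hi=10, mid=5, arr[mid]=18 -> 18 > 10, search left half
lo=0, hi=4, mid=2, arr[mid]=10 -> Found target at index 2!

Binary search finds 10 at index 2 after 2 comparisons. The search repeatedly halves the search space by comparing with the middle element.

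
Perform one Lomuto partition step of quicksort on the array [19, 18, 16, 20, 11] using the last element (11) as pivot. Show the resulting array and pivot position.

Lomuto partition with pivot = 11:

Initial array: [19, 18, 16, 20, 11]

arr[0]=19 > 11: no swap
arr[1]=18 > 11: no swap
arr[2]=16 > 11: no swap
arr[3]=20 > 11: no swap

Place pivot at position 0: [11, 18, 16, 20, 19]
Pivot position: 0

After partitioning with pivot 11, the array becomes [11, 18, 16, 20, 19]. The pivot is placed at index 0. All elements to the left of the pivot are <= 11, and all elements to the right are > 11.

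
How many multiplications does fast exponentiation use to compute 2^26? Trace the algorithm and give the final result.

Computing 2^26 by squaring (build up from 2^1; each line after the first costs one multiplication):

2^1 = 2
2^2 = (2^1)^2 = 2^2 = 4
2^3 = 2 * 2^2 = 2 * 4 = 8
2^6 = (2^3)^2 = 8^2 = 64
2^12 = (2^6)^2 = 64^2 = 4096
2^13 = 2 * 2^12 = 2 * 4096 = 8192
2^26 = (2^13)^2 = 8192^2 = 67108864

Result: 67108864
Multiplications needed: 6 (6 lines after 2^1)

2^26 = 67108864. Using exponentiation by squaring, this requires 6 multiplications. The key idea: if the exponent is even, square the half-power; if odd, multiply by the base once.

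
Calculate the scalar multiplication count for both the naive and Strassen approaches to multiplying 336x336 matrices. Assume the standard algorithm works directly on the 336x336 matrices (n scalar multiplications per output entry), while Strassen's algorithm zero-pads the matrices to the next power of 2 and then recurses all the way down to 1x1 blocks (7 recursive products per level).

Matrix multiplication for 336x336 matrices:

Strassen's algorithm requires power-of-2 dimensions. Pad 336x336 to 512x512 (next power of 2).

Standard algorithm: 336^3 = 37933056 multiplications
Strassen's algorithm: 7^(log2(512)) = 7^9 = 40353607 multiplications
Difference: 37933056 - 40353607 = -2420551 (Strassen uses MORE here due to padding overhead — for small or just-over-power-of-2 n, padding can outweigh the per-level savings)

Standard: 37933056 multiplications (336^3). Strassen: 40353607 multiplications (7^9, after padding to 512x512). Strassen reduces 8 recursive multiplications to 7 at each level.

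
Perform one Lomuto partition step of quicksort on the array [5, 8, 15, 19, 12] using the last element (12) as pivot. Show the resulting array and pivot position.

Lomuto partition with pivot = 12:

Initial array: [5, 8, 15, 19, 12]

arr[0]=5 <= 12: swap with position 0, array becomes [5, 8, 15, 19, 12]
arr[1]=8 <= 12: swap with position 1, array becomes [5, 8, 15, 19, 12]
arr[2]=15 > 12: no swap
arr[3]=19 > 12: no swap

Place pivot at position 2: [5, 8, 12, 19, 15]
Pivot position: 2

After partitioning with pivot 12, the array becomes [5, 8, 12, 19, 15]. The pivot is placed at index 2. All elements to the left of the pivot are <= 12, and all elements to the right are > 12.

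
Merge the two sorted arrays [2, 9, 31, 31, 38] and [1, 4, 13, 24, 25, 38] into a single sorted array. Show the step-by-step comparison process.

Merging process:

Compare 2 vs 1: take 1 from right. Merged: [1]
Compare 2 vs 4: take 2 from left. Merged: [1, 2]
Compare 9 vs 4: take 4 from right. Merged: [1, 2, 4]
Compare 9 vs 13: take 9 from left. Merged: [1, 2, 4, 9]
Compare 31 vs 13: take 13 from right. Merged: [1, 2, 4, 9, 13]
Compare 31 vs 24: take 24 from right. Merged: [1, 2, 4, 9, 13, 24]
Compare 31 vs 25: take 25 from right. Merged: [1, 2, 4, 9, 13, 24, 25]
Compare 31 vs 38: take 31 from left. Merged: [1, 2, 4, 9, 13, 24, 25, 31]
Compare 31 vs 38: take 31 from left. Merged: [1, 2, 4, 9, 13, 24, 25, 31, 31]
Compare 38 vs 38: take 38 from left. Merged: [1, 2, 4, 9, 13, 24, 25, 31, 31, 38]
Append remaining from right: [38]. Merged: [1, 2, 4, 9, 13, 24, 25, 31, 31, 38, 38]

Final merged array: [1, 2, 4, 9, 13, 24, 25, 31, 31, 38, 38]
Total comparisons: 10

The merged array is [1, 2, 4, 9, 13, 24, 25, 31, 31, 38, 38], requiring 10 comparisons. The merge step runs in O(n) time where n is the total number of elements.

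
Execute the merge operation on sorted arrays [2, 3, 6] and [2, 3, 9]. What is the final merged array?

Merging process:

Compare 2 vs 2: take 2 from left. Merged: [2]
Compare 3 vs 2: take 2 from right. Merged: [2, 2]
Compare 3 vs 3: take 3 from left. Merged: [2, 2, 3]
Compare 6 vs 3: take 3 from right. Merged: [2, 2, 3, 3]
Compare 6 vs 9: take 6 from left. Merged: [2, 2, 3, 3, 6]
Append remaining from right: [9]. Merged: [2, 2, 3, 3, 6, 9]

Final merged array: [2, 2, 3, 3, 6, 9]
Total comparisons: 5

The merged array is [2, 2, 3, 3, 6, 9], requiring 5 comparisons. The merge step runs in O(n) time where n is the total number of elements.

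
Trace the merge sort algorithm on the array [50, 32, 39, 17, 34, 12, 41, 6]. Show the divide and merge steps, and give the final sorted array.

Merge sort trace:

Split: [50, 32, 39, 17, 34, 12, 41, 6] -> [50, 32, 39, 17] and [34, 12, 41, 6]
  Split: [50, 32, 39, 17] -> [50, 32] and [39, 17]
    Split: [50, 32] -> [50] and [32]
    Merge: [50] + [32] -> [32, 50]
    Split: [39, 17] -> [39] and [17]
    Merge: [39] + [17] -> [17, 39]
  Merge: [32, 50] + [17, 39] -> [17, 32, 39, 50]
  Split: [34, 12, 41, 6] -> [34, 12] and [41, 6]
    Split: [34, 12] -> [34] and [12]
    Merge: [34] + [12] -> [12, 34]
    Split: [41, 6] -> [41] and [6]
    Merge: [41] + [6] -> [6, 41]
  Merge: [12, 34] + [6, 41] -> [6, 12, 34, 41]
Merge: [17, 32, 39, 50] + [6, 12, 34, 41] -> [6, 12, 17, 32, 34, 39, 41, 50]

Final sorted array: [6, 12, 17, 32, 34, 39, 41, 50]

The merge sort proceeds by recursively splitting the array and merging sorted halves.
After all merges, the sorted array is [6, 12, 17, 32, 34, 39, 41, 50].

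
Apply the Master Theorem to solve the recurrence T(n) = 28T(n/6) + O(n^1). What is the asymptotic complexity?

Master Theorem for T(n) = 28T(n/6) + O(n^1):

a = 28, b = 6, c = 1
log_b(a) = log_6(28) = 1.8597

Case 1: c = 1 < log_6(28) = 1.8597
T(n) = O(n^(log_6 28))

For T(n) = 28T(n/6) + O(n^1): log_6(28) = 1.8597. This is Case 1 of the Master Theorem (c < log_b(a), work dominated by leaves), giving O(n^(log_6 28)).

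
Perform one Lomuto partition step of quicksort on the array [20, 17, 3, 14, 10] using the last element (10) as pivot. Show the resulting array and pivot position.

Lomuto partition with pivot = 10:

Initial array: [20, 17, 3, 14, 10]

arr[0]=20 > 10: no swap
arr[1]=17 > 10: no swap
arr[2]=3 <= 10: swap with position 0, array becomes [3, 17, 20, 14, 10]
arr[3]=14 > 10: no swap

Place pivot at position 1: [3, 10, 20, 14, 17]
Pivot position: 1

After partitioning with pivot 10, the array becomes [3, 10, 20, 14, 17]. The pivot is placed at index 1. All elements to the left of the pivot are <= 10, and all elements to the right are > 10.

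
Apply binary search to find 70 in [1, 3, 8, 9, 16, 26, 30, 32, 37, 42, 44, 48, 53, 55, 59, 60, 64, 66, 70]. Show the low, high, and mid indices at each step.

Binary search for 70 in [1, 3, 8, 9, 16, 26, 30, 32, 37, 42, 44, 48, 53, 55, 59, 60, 64, 66, 70]:

lo=0, hi=18, mid=9, arr[mid]=42 -> 42 < 70, search right half
lo=10, hi=18, mid=14, arr[mid]=59 -> 59 < 70, search right half
lo=15, hi=18, mid=16, arr[mid]=64 -> 64 < 70, search right half
lo=17, hi=18, mid=17, arr[mid]=66 -> 66 < 70, search right half
lo=18, hi=18, mid=18, arr[mid]=70 -> Found target at index 18!

Binary search finds 70 at index 18 after 5 comparisons. The search repeatedly halves the search space by comparing with the middle element.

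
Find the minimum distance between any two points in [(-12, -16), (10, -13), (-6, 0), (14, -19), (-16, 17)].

Computing all pairwise distances among 5 points:

d((-12, -16), (10, -13)) = 22.2036
d((-12, -16), (-6, 0)) = 17.088
d((-12, -16), (14, -19)) = 26.1725
d((-12, -16), (-16, 17)) = 33.2415
d((10, -13), (-6, 0)) = 20.6155
d((10, -13), (14, -19)) = 7.2111 <-- minimum
d((10, -13), (-16, 17)) = 39.6989
d((-6, 0), (14, -19)) = 27.5862
d((-6, 0), (-16, 17)) = 19.7231
d((14, -19), (-16, 17)) = 46.8615

Closest pair: (10, -13) and (14, -19) with distance 7.2111

The closest pair is (10, -13) and (14, -19) with Euclidean distance 7.2111. For 5 points, brute-force pairwise comparison is shown above. For large n, the divide-and-conquer algorithm (sort by x, recurse on halves, check the dividing strip) achieves O(n log n).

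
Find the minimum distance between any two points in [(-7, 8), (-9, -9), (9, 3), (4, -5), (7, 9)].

Computing all pairwise distances among 5 points:

d((-7, 8), (-9, -9)) = 17.1172
d((-7, 8), (9, 3)) = 16.7631
d((-7, 8), (4, -5)) = 17.0294
d((-7, 8), (7, 9)) = 14.0357
d((-9, -9), (9, 3)) = 21.6333
d((-9, -9), (4, -5)) = 13.6015
d((-9, -9), (7, 9)) = 24.0832
d((9, 3), (4, -5)) = 9.434
d((9, 3), (7, 9)) = 6.3246 <-- minimum
d((4, -5), (7, 9)) = 14.3178

Closest pair: (9, 3) and (7, 9) with distance 6.3246

The closest pair is (9, 3) and (7, 9) with Euclidean distance 6.3246. For 5 points, brute-force pairwise comparison is shown above. For large n, the divide-and-conquer algorithm (sort by x, recurse on halves, check the dividing strip) achieves O(n log n).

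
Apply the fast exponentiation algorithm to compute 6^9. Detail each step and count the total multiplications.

Computing 6^9 by squaring (build up from 6^1; each line after the first costs one multiplication):

6^1 = 6
6^2 = (6^1)^2 = 6^2 = 36
6^4 = (6^2)^2 = 36^2 = 1296
6^8 = (6^4)^2 = 1296^2 = 1679616
6^9 = 6 * 6^8 = 6 * 1679616 = 10077696

Result: 10077696
Multiplications needed: 4 (4 lines after 6^1)

6^9 = 10077696. Using exponentiation by squaring, this requires 4 multiplications. The key idea: if the exponent is even, square the half-power; if odd, multiply by the base once.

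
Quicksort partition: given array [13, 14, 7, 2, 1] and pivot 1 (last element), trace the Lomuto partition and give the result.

Lomuto partition with pivot = 1:

Initial array: [13, 14, 7, 2, 1]

arr[0]=13 > 1: no swap
arr[1]=14 > 1: no swap
arr[2]=7 > 1: no swap
arr[3]=2 > 1: no swap

Place pivot at position 0: [1, 14, 7, 2, 13]
Pivot position: 0

After partitioning with pivot 1, the array becomes [1, 14, 7, 2, 13]. The pivot is placed at index 0. All elements to the left of the pivot are <= 1, and all elements to the right are > 1.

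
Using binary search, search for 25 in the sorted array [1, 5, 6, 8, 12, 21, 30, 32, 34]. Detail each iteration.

Binary search for 25 in [1, 5, 6, 8, 12, 21, 30, 32, 34]:

lo=0, hi=8, mid=4, arr[mid]=12 -> 12 < 25, search right half
lo=5, hi=8, mid=6, arr[mid]=30 -> 30 > 25, search left half
lo=5, hi=5, mid=5, arr[mid]=21 -> 21 < 25, search right half
lo=6 > hi=5, target 25 not found

Binary search determines that 25 is not in the array after 3 comparisons. The search space was exhausted without finding the target.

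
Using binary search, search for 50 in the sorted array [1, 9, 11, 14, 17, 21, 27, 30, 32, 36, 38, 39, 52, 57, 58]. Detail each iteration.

Binary search for 50 in [1, 9, 11, 14, 17, 21, 27, 30, 32, 36, 38, 39, 52, 57, 58]:

lo=0, hi=14, mid=7, arr[mid]=30 -> 30 < 50, search right half
lo=8, hi=14, mid=11, arr[mid]=39 -> 39 < 50, search right half
lo=12, hi=14, mid=13, arr[mid]=57 -> 57 > 50, search left half
lo=12, hi=12, mid=12, arr[mid]=52 -> 52 > 50, search left half
lo=12 > hi=11, target 50 not found

Binary search determines that 50 is not in the array after 4 comparisons. The search space was exhausted without finding the target.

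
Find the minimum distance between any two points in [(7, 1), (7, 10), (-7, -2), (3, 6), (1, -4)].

Computing all pairwise distances among 5 points:

d((7, 1), (7, 10)) = 9.0
d((7, 1), (-7, -2)) = 14.3178
d((7, 1), (3, 6)) = 6.4031
d((7, 1), (1, -4)) = 7.8102
d((7, 10), (-7, -2)) = 18.4391
d((7, 10), (3, 6)) = 5.6569 <-- minimum
d((7, 10), (1, -4)) = 15.2315
d((-7, -2), (3, 6)) = 12.8062
d((-7, -2), (1, -4)) = 8.2462
d((3, 6), (1, -4)) = 10.198

Closest pair: (7, 10) and (3, 6) with distance 5.6569

The closest pair is (7, 10) and (3, 6) with Euclidean distance 5.6569. For 5 points, brute-force pairwise comparison is shown above. For large n, the divide-and-conquer algorithm (sort by x, recurse on halves, check the dividing strip) achieves O(n log n).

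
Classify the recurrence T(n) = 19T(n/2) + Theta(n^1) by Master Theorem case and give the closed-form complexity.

Master Theorem for T(n) = 19T(n/2) + O(n^1):

a = 19, b = 2, c = 1
log_b(a) = log_2(19) = 4.2479

Case 1: c = 1 < log_2(19) = 4.2479
T(n) = O(n^(log_2 19))

For T(n) = 19T(n/2) + O(n^1): log_2(19) = 4.2479. This is Case 1 of the Master Theorem (c < log_b(a), work dominated by leaves), giving O(n^(log_2 19)).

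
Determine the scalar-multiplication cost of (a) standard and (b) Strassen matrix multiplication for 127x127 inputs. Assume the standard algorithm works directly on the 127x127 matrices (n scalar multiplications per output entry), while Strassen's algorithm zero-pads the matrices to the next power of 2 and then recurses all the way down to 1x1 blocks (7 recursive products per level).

Matrix multiplication for 127x127 matrices:

Strassen's algorithm requires power-of-2 dimensions. Pad 127x127 to 128x128 (next power of 2).

Standard algorithm: 127^3 = 2048383 multiplications
Strassen's algorithm: 7^(log2(128)) = 7^7 = 823543 multiplications
Savings: 2048383 - 823543 = 1224840 multiplications

Standard: 2048383 multiplications (127^3). Strassen: 823543 multiplications (7^7, after padding to 128x128). Strassen reduces 8 recursive multiplications to 7 at each level.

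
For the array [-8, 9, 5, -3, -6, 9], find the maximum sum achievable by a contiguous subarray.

Using Kadane's algorithm on [-8, 9, 5, -3, -6, 9]:

Scanning through the array:
Position 1 (value 9): max_ending_here = 9, max_so_far = 9
Position 2 (value 5): max_ending_here = 14, max_so_far = 14
Position 3 (value -3): max_ending_here = 11, max_so_far = 14
Position 4 (value -6): max_ending_here = 5, max_so_far = 14
Position 5 (value 9): max_ending_here = 14, max_so_far = 14

Maximum subarray: [9, 5]
Maximum sum: 14

The maximum subarray is [9, 5] with sum 14. This subarray runs from index 1 to index 2.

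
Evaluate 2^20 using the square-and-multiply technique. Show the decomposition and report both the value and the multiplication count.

Computing 2^20 by squaring (build up from 2^1; each line after the first costs one multiplication):

2^1 = 2
2^2 = (2^1)^2 = 2^2 = 4
2^4 = (2^2)^2 = 4^2 = 16
2^5 = 2 * 2^4 = 2 * 16 = 32
2^10 = (2^5)^2 = 32^2 = 1024
2^20 = (2^10)^2 = 1024^2 = 1048576

Result: 1048576
Multiplications needed: 5 (5 lines after 2^1)

2^20 = 1048576. Using exponentiation by squaring, this requires 5 multiplications. The key idea: if the exponent is even, square the half-power; if odd, multiply by the base once.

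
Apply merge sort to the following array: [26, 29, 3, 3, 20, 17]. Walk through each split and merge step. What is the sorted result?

Merge sort trace:

Split: [26, 29, 3, 3, 20, 17] -> [26, 29, 3] and [3, 20, 17]
  Split: [26, 29, 3] -> [26] and [29, 3]
    Split: [29, 3] -> [29] and [3]
    Merge: [29] + [3] -> [3, 29]
  Merge: [26] + [3, 29] -> [3, 26, 29]
  Split: [3, 20, 17] -> [3] and [20, 17]
    Split: [20, 17] -> [20] and [17]
    Merge: [20] + [17] -> [17, 20]
  Merge: [3] + [17, 20] -> [3, 17, 20]
Merge: [3, 26, 29] + [3, 17, 20] -> [3, 3, 17, 20, 26, 29]

Final sorted array: [3, 3, 17, 20, 26, 29]

The merge sort proceeds by recursively splitting the array and merging sorted halves.
After all merges, the sorted array is [3, 3, 17, 20, 26, 29].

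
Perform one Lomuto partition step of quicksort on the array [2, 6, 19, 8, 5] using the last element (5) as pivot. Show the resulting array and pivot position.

Lomuto partition with pivot = 5:

Initial array: [2, 6, 19, 8, 5]

arr[0]=2 <= 5: swap with position 0, array becomes [2, 6, 19, 8, 5]
arr[1]=6 > 5: no swap
arr[2]=19 > 5: no swap
arr[3]=8 > 5: no swap

Place pivot at position 1: [2, 5, 19, 8, 6]
Pivot position: 1

After partitioning with pivot 5, the array becomes [2, 5, 19, 8, 6]. The pivot is placed at index 1. All elements to the left of the pivot are <= 5, and all elements to the right are > 5.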